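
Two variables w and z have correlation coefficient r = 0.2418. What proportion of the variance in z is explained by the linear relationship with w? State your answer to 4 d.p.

0.0585

r² = (0.2418)² = 0.0585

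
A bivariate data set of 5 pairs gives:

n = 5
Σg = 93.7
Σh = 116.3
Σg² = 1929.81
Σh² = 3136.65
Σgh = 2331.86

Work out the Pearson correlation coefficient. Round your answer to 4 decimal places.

0.5564

r = (nΣgh − ΣgΣh) / √[(nΣg² − (Σg)²)(nΣh² − (Σh)²)]
Numerator: 5×2331.86 − 93.7×116.3 = 761.99
Denominator: √[(9649.05 − 8779.69)(15683.25 − 13525.69)] = √[869.36 × 2157.56] = 1369.5606
r = 761.99 / 1369.5606 ≈ 0.5564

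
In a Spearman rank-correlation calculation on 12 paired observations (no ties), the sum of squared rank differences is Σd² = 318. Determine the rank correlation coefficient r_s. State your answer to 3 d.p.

ρ = 1 − 6Σd² / [n(n²−1)] = 1 − 6×318 / (12×143)
  = 1 − 1908/1716 = 1 − 1.1119 ≈ -0.112

-0.112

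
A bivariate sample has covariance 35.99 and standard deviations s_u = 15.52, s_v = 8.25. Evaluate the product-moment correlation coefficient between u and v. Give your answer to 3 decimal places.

0.281

r = Cov(u,v) / (s_u · s_v) = 35.99 / (15.52 × 8.25)
  = 35.99 / 128.0400 ≈ 0.281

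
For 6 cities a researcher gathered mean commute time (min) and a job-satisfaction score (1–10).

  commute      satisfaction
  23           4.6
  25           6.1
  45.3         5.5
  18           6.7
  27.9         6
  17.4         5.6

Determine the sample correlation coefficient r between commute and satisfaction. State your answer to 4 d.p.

n = 6, Σx = 156.6, Σy = 34.5, Σx² = 4611.26, Σy² = 200.87, Σxy = 892.89
nΣxy − ΣxΣy = 5357.34 − 5402.7 = -45.36
nΣx² − (Σx)² = 27667.56 − 24523.56 = 3144; nΣy² − (Σy)² = 1205.22 − 1190.25 = 14.97
r = -45.36 / √(3144 × 14.97) = -45.36 / 216.9463 ≈ -0.2091

-0.2091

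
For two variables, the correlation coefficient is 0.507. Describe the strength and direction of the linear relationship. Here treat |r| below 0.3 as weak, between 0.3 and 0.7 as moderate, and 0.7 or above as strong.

r = 0.507 > 0 so the relationship is positive.
|r| = 0.507, which falls in the moderate range.

moderate positive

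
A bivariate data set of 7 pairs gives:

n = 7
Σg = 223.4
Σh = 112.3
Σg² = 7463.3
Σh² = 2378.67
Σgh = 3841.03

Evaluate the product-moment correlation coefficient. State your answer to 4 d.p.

0.5858

r = (nΣgh − ΣgΣh) / √[(nΣg² − (Σg)²)(nΣh² − (Σh)²)]
Numerator: 7×3841.03 − 223.4×112.3 = 1799.39
Denominator: √[(52243.1 − 49907.56)(16650.69 − 12611.29)] = √[2335.54 × 4039.4] = 3071.5111
r = 1799.39 / 3071.5111 ≈ 0.5858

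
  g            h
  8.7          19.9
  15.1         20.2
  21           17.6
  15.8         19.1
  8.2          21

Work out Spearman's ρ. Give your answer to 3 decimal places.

Rank g: 2, 3, 5, 4, 1
Rank h: 3, 4, 1, 2, 5
d = rank(g) − rank(h): -1, -1, 4, 2, -4; Σd² = 38
ρ = 1 − 6Σd² / [n(n²−1)] = 1 − 6×38 / (5×24) = 1 − 228/120 ≈ -0.900

-0.900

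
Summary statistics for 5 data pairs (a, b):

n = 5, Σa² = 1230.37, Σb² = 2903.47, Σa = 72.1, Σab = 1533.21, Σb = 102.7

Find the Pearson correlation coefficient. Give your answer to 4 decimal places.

r = (nΣab − ΣaΣb) / √[(nΣa² − (Σa)²)(nΣb² − (Σb)²)]
Numerator: 5×1533.21 − 72.1×102.7 = 261.38
Denominator: √[(6151.85 − 5198.41)(14517.35 − 10547.29)] = √[953.44 × 3970.06] = 1945.5626
r = 261.38 / 1945.5626 ≈ 0.1343

0.1343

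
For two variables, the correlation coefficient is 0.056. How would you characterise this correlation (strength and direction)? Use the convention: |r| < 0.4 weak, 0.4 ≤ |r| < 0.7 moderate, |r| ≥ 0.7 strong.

r = 0.056 > 0 so the relationship is positive.
|r| = 0.056, which falls in the weak range.

weak positive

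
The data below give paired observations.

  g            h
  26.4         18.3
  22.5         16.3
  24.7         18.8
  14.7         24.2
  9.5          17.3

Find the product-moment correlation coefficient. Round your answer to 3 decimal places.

-0.248

n = 5, Σg = 97.8, Σh = 94.9, Σg² = 2119.64, Σh² = 1838.95, Σgh = 1834.32
nΣgh − ΣgΣh = 9171.6 − 9281.22 = -109.62
nΣg² − (Σg)² = 10598.2 − 9564.84 = 1033.36; nΣh² − (Σh)² = 9194.75 − 9006.01 = 188.74
r = -109.62 / √(1033.36 × 188.74) = -109.62 / 441.6292 ≈ -0.248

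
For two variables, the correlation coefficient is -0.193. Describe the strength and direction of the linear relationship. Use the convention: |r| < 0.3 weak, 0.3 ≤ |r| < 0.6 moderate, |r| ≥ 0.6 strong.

weak negative

r = -0.193 < 0 so the relationship is negative.
|r| = 0.193, which falls in the weak range.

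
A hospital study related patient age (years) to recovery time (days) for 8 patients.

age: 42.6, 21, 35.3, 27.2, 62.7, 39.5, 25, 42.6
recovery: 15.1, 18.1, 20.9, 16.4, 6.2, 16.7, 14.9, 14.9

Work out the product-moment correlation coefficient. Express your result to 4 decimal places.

n = 8, Σx = 295.9, Σy = 123.2, Σx² = 12172.99, Σy² = 2022.74, Σxy = 4262.84
nΣxy − ΣxΣy = 34102.72 − 36454.88 = -2352.16
nΣx² − (Σx)² = 97383.92 − 87556.81 = 9827.11; nΣy² − (Σy)² = 16181.92 − 15178.24 = 1003.68
r = -2352.16 / √(9827.11 × 1003.68) = -2352.16 / 3140.5849 ≈ -0.7490

-0.7490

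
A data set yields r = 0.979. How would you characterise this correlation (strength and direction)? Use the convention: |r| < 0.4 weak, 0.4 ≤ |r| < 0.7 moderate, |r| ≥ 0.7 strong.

strong positive

r = 0.979 > 0 so the relationship is positive.
|r| = 0.979, which falls in the strong range.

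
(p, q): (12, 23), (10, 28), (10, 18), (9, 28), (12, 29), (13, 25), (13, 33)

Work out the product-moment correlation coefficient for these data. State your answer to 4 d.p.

0.2895

n = 7, Σp = 79, Σq = 184, Σp² = 907, Σq² = 4976, Σpq = 2090
nΣpq − ΣpΣq = 14630 − 14536 = 94
nΣp² − (Σp)² = 6349 − 6241 = 108; nΣq² − (Σq)² = 34832 − 33856 = 976
r = 94 / √(108 × 976) = 94 / 324.6660 ≈ 0.2895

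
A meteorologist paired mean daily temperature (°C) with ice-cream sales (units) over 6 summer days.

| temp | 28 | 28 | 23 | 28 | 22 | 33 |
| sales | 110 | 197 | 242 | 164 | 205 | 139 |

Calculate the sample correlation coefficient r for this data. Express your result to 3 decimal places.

-0.717

n = 6, Σx = 162, Σy = 1057, Σx² = 4454, Σy² = 197715, Σxy = 27851
nΣxy − ΣxΣy = 167106 − 171234 = -4128
nΣx² − (Σx)² = 26724 − 26244 = 480; nΣy² − (Σy)² = 1186290 − 1117249 = 69041
r = -4128 / √(480 × 69041) = -4128 / 5756.7074 ≈ -0.717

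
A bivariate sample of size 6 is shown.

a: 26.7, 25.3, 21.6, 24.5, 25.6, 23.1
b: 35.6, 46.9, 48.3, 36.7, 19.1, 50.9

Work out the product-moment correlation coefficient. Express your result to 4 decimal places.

n = 6, Σa = 146.8, Σb = 237.5, Σa² = 3608.76, Σb² = 10102.37, Σab = 5744.27
nΣab − ΣaΣb = 34465.62 − 34865 = -399.38
nΣa² − (Σa)² = 21652.56 − 21550.24 = 102.32; nΣb² − (Σb)² = 60614.22 − 56406.25 = 4207.97
r = -399.38 / √(102.32 × 4207.97) = -399.38 / 656.1703 ≈ -0.6087

-0.6087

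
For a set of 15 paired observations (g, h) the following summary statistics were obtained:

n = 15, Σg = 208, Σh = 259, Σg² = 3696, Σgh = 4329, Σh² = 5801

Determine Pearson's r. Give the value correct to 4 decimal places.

0.7101

r = (nΣgh − ΣgΣh) / √[(nΣg² − (Σg)²)(nΣh² − (Σh)²)]
Numerator: 15×4329 − 208×259 = 11063
Denominator: √[(55440 − 43264)(87015 − 67081)] = √[12176 × 19934] = 15579.3576
r = 11063 / 15579.3576 ≈ 0.7101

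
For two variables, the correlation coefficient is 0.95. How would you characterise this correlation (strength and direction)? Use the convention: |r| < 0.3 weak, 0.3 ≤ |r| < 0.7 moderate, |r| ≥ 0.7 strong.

strong positive

r = 0.95 > 0 so the relationship is positive.
|r| = 0.95, which falls in the strong range.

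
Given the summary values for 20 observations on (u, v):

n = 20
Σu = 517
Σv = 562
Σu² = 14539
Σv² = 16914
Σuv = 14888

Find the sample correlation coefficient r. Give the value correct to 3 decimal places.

0.314

r = (nΣuv − ΣuΣv) / √[(nΣu² − (Σu)²)(nΣv² − (Σv)²)]
Numerator: 20×14888 − 517×562 = 7206
Denominator: √[(290780 − 267289)(338280 − 315844)] = √[23491 × 22436] = 22957.4405
r = 7206 / 22957.4405 ≈ 0.314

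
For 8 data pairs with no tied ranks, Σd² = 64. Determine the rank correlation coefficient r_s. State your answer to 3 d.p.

0.238

ρ = 1 − 6Σd² / [n(n²−1)] = 1 − 6×64 / (8×63)
  = 1 − 384/504 = 1 − 0.7619 ≈ 0.238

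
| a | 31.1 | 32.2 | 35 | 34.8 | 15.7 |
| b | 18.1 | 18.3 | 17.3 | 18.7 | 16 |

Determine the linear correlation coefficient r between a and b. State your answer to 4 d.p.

0.8398

n = 5, Σa = 148.8, Σb = 88.4, Σa² = 4686.58, Σb² = 1567.48, Σab = 2659.63
nΣab − ΣaΣb = 13298.15 − 13153.92 = 144.23
nΣa² − (Σa)² = 23432.9 − 22141.44 = 1291.46; nΣb² − (Σb)² = 7837.4 − 7814.56 = 22.84
r = 144.23 / √(1291.46 × 22.84) = 144.23 / 171.7468 ≈ 0.8398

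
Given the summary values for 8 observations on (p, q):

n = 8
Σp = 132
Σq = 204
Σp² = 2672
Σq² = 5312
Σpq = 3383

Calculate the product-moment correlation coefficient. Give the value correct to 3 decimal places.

r = (nΣpq − ΣpΣq) / √[(nΣp² − (Σp)²)(nΣq² − (Σq)²)]
Numerator: 8×3383 − 132×204 = 136
Denominator: √[(21376 − 17424)(42496 − 41616)] = √[3952 × 880] = 1864.8753
r = 136 / 1864.8753 ≈ 0.073

0.073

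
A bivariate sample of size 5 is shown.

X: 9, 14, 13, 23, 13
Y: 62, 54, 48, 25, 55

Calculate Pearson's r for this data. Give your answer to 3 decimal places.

n = 5, ΣX = 72, ΣY = 244, ΣX² = 1144, ΣY² = 12714, ΣXY = 3228
nΣXY − ΣXΣY = 16140 − 17568 = -1428
nΣX² − (ΣX)² = 5720 − 5184 = 536; nΣY² − (ΣY)² = 63570 − 59536 = 4034
r = -1428 / √(536 × 4034) = -1428 / 1470.4503 ≈ -0.971

-0.971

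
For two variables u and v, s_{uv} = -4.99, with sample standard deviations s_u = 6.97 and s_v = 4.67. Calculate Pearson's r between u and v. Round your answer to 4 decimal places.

-0.1533

r = Cov(u,v) / (s_u · s_v) = -4.99 / (6.97 × 4.67)
  = -4.99 / 32.5499 ≈ -0.1533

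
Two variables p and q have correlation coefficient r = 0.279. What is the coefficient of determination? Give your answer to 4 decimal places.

r² = (0.279)² = 0.0778

0.0778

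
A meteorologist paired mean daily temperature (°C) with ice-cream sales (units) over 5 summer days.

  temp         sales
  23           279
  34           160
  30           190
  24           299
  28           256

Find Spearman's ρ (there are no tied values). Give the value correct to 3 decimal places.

Rank temp: 1, 5, 4, 2, 3
Rank sales: 4, 1, 2, 5, 3
d = rank(temp) − rank(sales): -3, 4, 2, -3, 0; Σd² = 38
ρ = 1 − 6Σd² / [n(n²−1)] = 1 − 6×38 / (5×24) = 1 − 228/120 ≈ -0.900

-0.900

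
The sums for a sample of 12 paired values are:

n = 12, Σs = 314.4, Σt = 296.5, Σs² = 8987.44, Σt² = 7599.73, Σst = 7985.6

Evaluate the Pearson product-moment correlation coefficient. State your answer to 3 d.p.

0.480

r = (nΣst − ΣsΣt) / √[(nΣs² − (Σs)²)(nΣt² − (Σt)²)]
Numerator: 12×7985.6 − 314.4×296.5 = 2607.6
Denominator: √[(107849.28 − 98847.36)(91196.76 − 87912.25)] = √[9001.92 × 3284.51] = 5437.5451
r = 2607.6 / 5437.5451 ≈ 0.480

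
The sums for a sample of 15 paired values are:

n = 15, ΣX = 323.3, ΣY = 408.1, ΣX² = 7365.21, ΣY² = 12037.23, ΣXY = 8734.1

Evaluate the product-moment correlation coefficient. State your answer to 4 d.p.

-0.1015

r = (nΣXY − ΣXΣY) / √[(nΣX² − (ΣX)²)(nΣY² − (ΣY)²)]
Numerator: 15×8734.1 − 323.3×408.1 = -927.23
Denominator: √[(110478.15 − 104522.89)(180558.45 − 166545.61)] = √[5955.26 × 14012.84] = 9135.1029
r = -927.23 / 9135.1029 ≈ -0.1015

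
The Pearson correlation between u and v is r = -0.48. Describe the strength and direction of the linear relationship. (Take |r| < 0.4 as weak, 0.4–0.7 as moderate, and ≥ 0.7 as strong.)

moderate negative

r = -0.48 < 0 so the relationship is negative.
|r| = 0.48, which falls in the moderate range.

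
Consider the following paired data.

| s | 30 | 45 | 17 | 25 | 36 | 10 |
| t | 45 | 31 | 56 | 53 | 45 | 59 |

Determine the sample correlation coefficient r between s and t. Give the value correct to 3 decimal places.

-0.959

n = 6, Σs = 163, Σt = 289, Σs² = 5235, Σt² = 14437, Σst = 7232
nΣst − ΣsΣt = 43392 − 47107 = -3715
nΣs² − (Σs)² = 31410 − 26569 = 4841; nΣt² − (Σt)² = 86622 − 83521 = 3101
r = -3715 / √(4841 × 3101) = -3715 / 3874.5246 ≈ -0.959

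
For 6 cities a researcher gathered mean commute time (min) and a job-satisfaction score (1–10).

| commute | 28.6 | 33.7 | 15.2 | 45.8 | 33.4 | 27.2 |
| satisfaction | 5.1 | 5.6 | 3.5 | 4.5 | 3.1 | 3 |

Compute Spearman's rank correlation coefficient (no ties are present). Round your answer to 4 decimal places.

Rank commute: 3, 5, 1, 6, 4, 2
Rank satisfaction: 5, 6, 3, 4, 2, 1
d = rank(commute) − rank(satisfaction): -2, -1, -2, 2, 2, 1; Σd² = 18
ρ = 1 − 6Σd² / [n(n²−1)] = 1 − 6×18 / (6×35) = 1 − 108/210 ≈ 0.4857

0.4857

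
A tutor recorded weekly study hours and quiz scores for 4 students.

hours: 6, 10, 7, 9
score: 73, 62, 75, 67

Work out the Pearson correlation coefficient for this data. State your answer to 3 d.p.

n = 4, Σx = 32, Σy = 277, Σx² = 266, Σy² = 19287, Σxy = 2186
nΣxy − ΣxΣy = 8744 − 8864 = -120
nΣx² − (Σx)² = 1064 − 1024 = 40; nΣy² − (Σy)² = 77148 − 76729 = 419
r = -120 / √(40 × 419) = -120 / 129.4604 ≈ -0.927

-0.927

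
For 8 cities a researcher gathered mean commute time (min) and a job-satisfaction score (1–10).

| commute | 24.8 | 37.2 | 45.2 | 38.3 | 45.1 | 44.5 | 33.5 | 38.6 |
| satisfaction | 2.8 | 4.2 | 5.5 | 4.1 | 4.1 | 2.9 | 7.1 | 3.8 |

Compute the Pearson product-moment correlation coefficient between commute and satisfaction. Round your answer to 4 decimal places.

n = 8, Σx = 307.2, Σy = 34.5, Σx² = 12135.28, Σy² = 162.61, Σxy = 1329.8
nΣxy − ΣxΣy = 10638.4 − 10598.4 = 40
nΣx² − (Σx)² = 97082.24 − 94371.84 = 2710.4; nΣy² − (Σy)² = 1300.88 − 1190.25 = 110.63
r = 40 / √(2710.4 × 110.63) = 40 / 547.5870 ≈ 0.0730

0.0730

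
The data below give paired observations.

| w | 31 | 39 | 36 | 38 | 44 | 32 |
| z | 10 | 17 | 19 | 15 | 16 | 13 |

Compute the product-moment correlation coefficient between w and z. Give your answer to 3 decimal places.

n = 6, Σw = 220, Σz = 90, Σw² = 8182, Σz² = 1400, Σwz = 3347
nΣwz − ΣwΣz = 20082 − 19800 = 282
nΣw² − (Σw)² = 49092 − 48400 = 692; nΣz² − (Σz)² = 8400 − 8100 = 300
r = 282 / √(692 × 300) = 282 / 455.6314 ≈ 0.619

0.619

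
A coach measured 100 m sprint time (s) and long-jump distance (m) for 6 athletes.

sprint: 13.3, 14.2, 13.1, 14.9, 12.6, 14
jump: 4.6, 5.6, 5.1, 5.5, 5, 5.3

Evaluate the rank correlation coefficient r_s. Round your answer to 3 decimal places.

Rank sprint: 3, 5, 2, 6, 1, 4
Rank jump: 1, 6, 3, 5, 2, 4
d = rank(sprint) − rank(jump): 2, -1, -1, 1, -1, 0; Σd² = 8
ρ = 1 − 6Σd² / [n(n²−1)] = 1 − 6×8 / (6×35) = 1 − 48/210 ≈ 0.771

0.771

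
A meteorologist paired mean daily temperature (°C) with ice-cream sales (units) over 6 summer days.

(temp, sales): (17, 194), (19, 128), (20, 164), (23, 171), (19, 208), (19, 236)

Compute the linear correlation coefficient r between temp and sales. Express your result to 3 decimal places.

-0.244

n = 6, Σx = 117, Σy = 1101, Σx² = 2301, Σy² = 209117, Σxy = 21379
nΣxy − ΣxΣy = 128274 − 128817 = -543
nΣx² − (Σx)² = 13806 − 13689 = 117; nΣy² − (Σy)² = 1254702 − 1212201 = 42501
r = -543 / √(117 × 42501) = -543 / 2229.9365 ≈ -0.244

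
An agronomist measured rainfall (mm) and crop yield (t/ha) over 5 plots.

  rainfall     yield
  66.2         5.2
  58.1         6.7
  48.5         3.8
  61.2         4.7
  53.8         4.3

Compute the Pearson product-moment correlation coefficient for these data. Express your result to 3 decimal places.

n = 5, Σx = 287.8, Σy = 24.7, Σx² = 16750.18, Σy² = 126.95, Σxy = 1436.79
nΣxy − ΣxΣy = 7183.95 − 7108.66 = 75.29
nΣx² − (Σx)² = 83750.9 − 82828.84 = 922.06; nΣy² − (Σy)² = 634.75 − 610.09 = 24.66
r = 75.29 / √(922.06 × 24.66) = 75.29 / 150.7912 ≈ 0.499

0.499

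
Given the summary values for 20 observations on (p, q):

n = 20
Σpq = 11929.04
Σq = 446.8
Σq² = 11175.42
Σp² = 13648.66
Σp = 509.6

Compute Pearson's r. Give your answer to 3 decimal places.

0.612

r = (nΣpq − ΣpΣq) / √[(nΣp² − (Σp)²)(nΣq² − (Σq)²)]
Numerator: 20×11929.04 − 509.6×446.8 = 10891.52
Denominator: √[(272973.2 − 259692.16)(223508.4 − 199630.24)] = √[13281.04 × 23878.16] = 17808.0543
r = 10891.52 / 17808.0543 ≈ 0.612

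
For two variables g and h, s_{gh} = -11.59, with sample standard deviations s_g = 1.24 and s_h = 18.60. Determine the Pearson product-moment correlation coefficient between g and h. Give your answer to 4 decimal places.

-0.5025

r = Cov(g,h) / (s_g · s_h) = -11.59 / (1.24 × 18.60)
  = -11.59 / 23.0640 ≈ -0.5025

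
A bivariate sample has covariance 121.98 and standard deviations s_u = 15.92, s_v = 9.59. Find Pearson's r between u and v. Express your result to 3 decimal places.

r = Cov(u,v) / (s_u · s_v) = 121.98 / (15.92 × 9.59)
  = 121.98 / 152.6728 ≈ 0.799

0.799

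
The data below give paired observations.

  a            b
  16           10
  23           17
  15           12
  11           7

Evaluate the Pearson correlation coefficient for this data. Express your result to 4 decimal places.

n = 4, Σa = 65, Σb = 46, Σa² = 1131, Σb² = 582, Σab = 808
nΣab − ΣaΣb = 3232 − 2990 = 242
nΣa² − (Σa)² = 4524 − 4225 = 299; nΣb² − (Σb)² = 2328 − 2116 = 212
r = 242 / √(299 × 212) = 242 / 251.7697 ≈ 0.9612

0.9612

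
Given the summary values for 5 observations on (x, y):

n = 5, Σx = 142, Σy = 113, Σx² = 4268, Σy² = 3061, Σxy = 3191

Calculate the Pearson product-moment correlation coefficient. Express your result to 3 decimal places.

-0.053

r = (nΣxy − ΣxΣy) / √[(nΣx² − (Σx)²)(nΣy² − (Σy)²)]
Numerator: 5×3191 − 142×113 = -91
Denominator: √[(21340 − 20164)(15305 − 12769)] = √[1176 × 2536] = 1726.9441
r = -91 / 1726.9441 ≈ -0.053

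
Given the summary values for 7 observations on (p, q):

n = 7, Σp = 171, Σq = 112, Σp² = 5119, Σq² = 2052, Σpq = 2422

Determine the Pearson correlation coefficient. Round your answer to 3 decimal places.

r = (nΣpq − ΣpΣq) / √[(nΣp² − (Σp)²)(nΣq² − (Σq)²)]
Numerator: 7×2422 − 171×112 = -2198
Denominator: √[(35833 − 29241)(14364 − 12544)] = √[6592 × 1820] = 3463.7321
r = -2198 / 3463.7321 ≈ -0.635

-0.635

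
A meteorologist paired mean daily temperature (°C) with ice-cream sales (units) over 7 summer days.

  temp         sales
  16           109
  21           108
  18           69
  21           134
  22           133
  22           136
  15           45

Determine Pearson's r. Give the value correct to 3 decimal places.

0.813

n = 7, Σx = 135, Σy = 734, Σx² = 2655, Σy² = 84472, Σxy = 14661
nΣxy − ΣxΣy = 102627 − 99090 = 3537
nΣx² − (Σx)² = 18585 − 18225 = 360; nΣy² − (Σy)² = 591304 − 538756 = 52548
r = 3537 / √(360 × 52548) = 3537 / 4349.4000 ≈ 0.813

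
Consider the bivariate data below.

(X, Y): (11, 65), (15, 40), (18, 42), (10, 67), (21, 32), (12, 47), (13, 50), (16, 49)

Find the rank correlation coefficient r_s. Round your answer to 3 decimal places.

Rank X: 2, 5, 7, 1, 8, 3, 4, 6
Rank Y: 7, 2, 3, 8, 1, 4, 6, 5
d = rank(X) − rank(Y): -5, 3, 4, -7, 7, -1, -2, 1; Σd² = 154
ρ = 1 − 6Σd² / [n(n²−1)] = 1 − 6×154 / (8×63) = 1 − 924/504 ≈ -0.833

-0.833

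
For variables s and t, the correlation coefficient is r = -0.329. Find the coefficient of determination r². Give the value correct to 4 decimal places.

0.1082

r² = (-0.329)² = 0.1082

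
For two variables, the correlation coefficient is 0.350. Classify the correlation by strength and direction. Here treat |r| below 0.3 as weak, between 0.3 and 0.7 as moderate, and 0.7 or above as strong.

moderate positive

r = 0.350 > 0 so the relationship is positive.
|r| = 0.350, which falls in the moderate range.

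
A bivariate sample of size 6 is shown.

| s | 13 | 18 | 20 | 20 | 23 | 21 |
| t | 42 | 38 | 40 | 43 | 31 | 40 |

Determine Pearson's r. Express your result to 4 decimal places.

n = 6, Σs = 115, Σt = 234, Σs² = 2263, Σt² = 9218, Σst = 4443
nΣst − ΣsΣt = 26658 − 26910 = -252
nΣs² − (Σs)² = 13578 − 13225 = 353; nΣt² − (Σt)² = 55308 − 54756 = 552
r = -252 / √(353 × 552) = -252 / 441.4250 ≈ -0.5709

-0.5709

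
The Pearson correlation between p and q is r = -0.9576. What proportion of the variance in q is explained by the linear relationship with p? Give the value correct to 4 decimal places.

r² = (-0.9576)² = 0.9170

0.9170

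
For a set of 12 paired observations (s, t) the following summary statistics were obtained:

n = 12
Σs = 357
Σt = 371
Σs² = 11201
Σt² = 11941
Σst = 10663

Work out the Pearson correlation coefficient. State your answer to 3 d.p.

-0.716

r = (nΣst − ΣsΣt) / √[(nΣs² − (Σs)²)(nΣt² − (Σt)²)]
Numerator: 12×10663 − 357×371 = -4491
Denominator: √[(134412 − 127449)(143292 − 137641)] = √[6963 × 5651] = 6272.7915
r = -4491 / 6272.7915 ≈ -0.716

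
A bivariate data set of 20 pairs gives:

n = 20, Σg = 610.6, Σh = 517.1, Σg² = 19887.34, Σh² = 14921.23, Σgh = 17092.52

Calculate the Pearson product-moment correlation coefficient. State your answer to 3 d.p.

r = (nΣgh − ΣgΣh) / √[(nΣg² − (Σg)²)(nΣh² − (Σh)²)]
Numerator: 20×17092.52 − 610.6×517.1 = 26109.14
Denominator: √[(397746.8 − 372832.36)(298424.6 − 267392.41)] = √[24914.44 × 31032.19] = 27805.5684
r = 26109.14 / 27805.5684 ≈ 0.939

0.939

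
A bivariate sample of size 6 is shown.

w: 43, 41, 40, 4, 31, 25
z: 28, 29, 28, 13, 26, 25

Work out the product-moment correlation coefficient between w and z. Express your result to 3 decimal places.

n = 6, Σw = 184, Σz = 149, Σw² = 6732, Σz² = 3879, Σwz = 4996
nΣwz − ΣwΣz = 29976 − 27416 = 2560
nΣw² − (Σw)² = 40392 − 33856 = 6536; nΣz² − (Σz)² = 23274 − 22201 = 1073
r = 2560 / √(6536 × 1073) = 2560 / 2648.2311 ≈ 0.967

0.967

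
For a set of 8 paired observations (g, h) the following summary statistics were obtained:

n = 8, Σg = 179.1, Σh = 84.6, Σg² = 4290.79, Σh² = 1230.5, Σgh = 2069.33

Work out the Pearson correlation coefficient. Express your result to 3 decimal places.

0.571

r = (nΣgh − ΣgΣh) / √[(nΣg² − (Σg)²)(nΣh² − (Σh)²)]
Numerator: 8×2069.33 − 179.1×84.6 = 1402.78
Denominator: √[(34326.32 − 32076.81)(9844 − 7157.16)] = √[2249.51 × 2686.84] = 2458.4697
r = 1402.78 / 2458.4697 ≈ 0.571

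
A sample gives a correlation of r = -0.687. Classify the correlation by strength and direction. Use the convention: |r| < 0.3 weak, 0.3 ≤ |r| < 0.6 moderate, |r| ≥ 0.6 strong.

r = -0.687 < 0 so the relationship is negative.
|r| = 0.687, which falls in the strong range.

strong negative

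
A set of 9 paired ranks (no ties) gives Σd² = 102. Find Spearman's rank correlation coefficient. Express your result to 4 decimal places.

ρ = 1 − 6Σd² / [n(n²−1)] = 1 − 6×102 / (9×80)
  = 1 − 612/720 = 1 − 0.85000 ≈ 0.1500

0.1500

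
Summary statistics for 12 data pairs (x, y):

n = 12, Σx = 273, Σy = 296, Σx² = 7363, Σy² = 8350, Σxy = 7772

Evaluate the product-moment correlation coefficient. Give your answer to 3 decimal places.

r = (nΣxy − ΣxΣy) / √[(nΣx² − (Σx)²)(nΣy² − (Σy)²)]
Numerator: 12×7772 − 273×296 = 12456
Denominator: √[(88356 − 74529)(100200 − 87616)] = √[13827 × 12584] = 13190.8668
r = 12456 / 13190.8668 ≈ 0.944

0.944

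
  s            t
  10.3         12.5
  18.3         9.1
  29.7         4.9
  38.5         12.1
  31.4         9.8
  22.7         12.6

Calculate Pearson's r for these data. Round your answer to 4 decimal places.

-0.2247

n = 6, Σs = 150.9, Σt = 61, Σs² = 4306.57, Σt² = 664.28, Σst = 1500.4
nΣst − ΣsΣt = 9002.4 − 9204.9 = -202.5
nΣs² − (Σs)² = 25839.42 − 22770.81 = 3068.61; nΣt² − (Σt)² = 3985.68 − 3721 = 264.68
r = -202.5 / √(3068.61 × 264.68) = -202.5 / 901.2212 ≈ -0.2247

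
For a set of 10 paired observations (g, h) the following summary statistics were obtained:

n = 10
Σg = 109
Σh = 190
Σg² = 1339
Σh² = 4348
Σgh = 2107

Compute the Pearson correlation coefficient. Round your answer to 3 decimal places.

r = (nΣgh − ΣgΣh) / √[(nΣg² − (Σg)²)(nΣh² − (Σh)²)]
Numerator: 10×2107 − 109×190 = 360
Denominator: √[(13390 − 11881)(43480 − 36100)] = √[1509 × 7380] = 3337.1275
r = 360 / 3337.1275 ≈ 0.108

0.108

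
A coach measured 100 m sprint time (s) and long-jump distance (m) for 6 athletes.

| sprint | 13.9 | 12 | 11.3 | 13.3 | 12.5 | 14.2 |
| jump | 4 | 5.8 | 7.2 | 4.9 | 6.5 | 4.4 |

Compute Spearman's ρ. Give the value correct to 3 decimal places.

Rank sprint: 5, 2, 1, 4, 3, 6
Rank jump: 1, 4, 6, 3, 5, 2
d = rank(sprint) − rank(jump): 4, -2, -5, 1, -2, 4; Σd² = 66
ρ = 1 − 6Σd² / [n(n²−1)] = 1 − 6×66 / (6×35) = 1 − 396/210 ≈ -0.886

-0.886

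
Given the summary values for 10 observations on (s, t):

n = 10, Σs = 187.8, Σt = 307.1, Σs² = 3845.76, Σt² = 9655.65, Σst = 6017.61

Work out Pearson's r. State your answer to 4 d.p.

0.9352

r = (nΣst − ΣsΣt) / √[(nΣs² − (Σs)²)(nΣt² − (Σt)²)]
Numerator: 10×6017.61 − 187.8×307.1 = 2502.72
Denominator: √[(38457.6 − 35268.84)(96556.5 − 94310.41)] = √[3188.76 × 2246.09] = 2676.2365
r = 2502.72 / 2676.2365 ≈ 0.9352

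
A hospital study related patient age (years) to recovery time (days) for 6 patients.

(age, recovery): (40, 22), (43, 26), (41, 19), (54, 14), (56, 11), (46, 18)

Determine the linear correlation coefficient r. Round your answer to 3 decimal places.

n = 6, Σx = 280, Σy = 110, Σx² = 13298, Σy² = 2162, Σxy = 4977
nΣxy − ΣxΣy = 29862 − 30800 = -938
nΣx² − (Σx)² = 79788 − 78400 = 1388; nΣy² − (Σy)² = 12972 − 12100 = 872
r = -938 / √(1388 × 872) = -938 / 1100.1527 ≈ -0.853

-0.853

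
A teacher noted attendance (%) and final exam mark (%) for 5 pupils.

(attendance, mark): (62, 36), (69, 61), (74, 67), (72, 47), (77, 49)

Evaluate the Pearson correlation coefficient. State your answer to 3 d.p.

0.530

n = 5, Σx = 354, Σy = 260, Σx² = 25194, Σy² = 14116, Σxy = 18556
nΣxy − ΣxΣy = 92780 − 92040 = 740
nΣx² − (Σx)² = 125970 − 125316 = 654; nΣy² − (Σy)² = 70580 − 67600 = 2980
r = 740 / √(654 × 2980) = 740 / 1396.0372 ≈ 0.530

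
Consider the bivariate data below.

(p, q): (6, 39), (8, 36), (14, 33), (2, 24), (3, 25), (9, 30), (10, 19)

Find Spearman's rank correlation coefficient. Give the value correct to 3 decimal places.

Rank p: 3, 4, 7, 1, 2, 5, 6
Rank q: 7, 6, 5, 2, 3, 4, 1
d = rank(p) − rank(q): -4, -2, 2, -1, -1, 1, 5; Σd² = 52
ρ = 1 − 6Σd² / [n(n²−1)] = 1 − 6×52 / (7×48) = 1 − 312/336 ≈ 0.071

0.071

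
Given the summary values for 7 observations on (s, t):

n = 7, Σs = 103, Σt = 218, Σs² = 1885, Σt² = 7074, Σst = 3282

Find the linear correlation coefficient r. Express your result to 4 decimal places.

0.2290

r = (nΣst − ΣsΣt) / √[(nΣs² − (Σs)²)(nΣt² − (Σt)²)]
Numerator: 7×3282 − 103×218 = 520
Denominator: √[(13195 − 10609)(49518 − 47524)] = √[2586 × 1994] = 2270.7893
r = 520 / 2270.7893 ≈ 0.2290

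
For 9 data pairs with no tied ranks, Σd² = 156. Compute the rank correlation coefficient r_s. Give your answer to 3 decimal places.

-0.300

ρ = 1 − 6Σd² / [n(n²−1)] = 1 − 6×156 / (9×80)
  = 1 − 936/720 = 1 − 1.3000 ≈ -0.300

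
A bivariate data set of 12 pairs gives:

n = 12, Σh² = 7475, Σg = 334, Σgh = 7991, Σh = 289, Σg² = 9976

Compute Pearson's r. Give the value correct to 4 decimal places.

r = (nΣgh − ΣgΣh) / √[(nΣg² − (Σg)²)(nΣh² − (Σh)²)]
Numerator: 12×7991 − 334×289 = -634
Denominator: √[(119712 − 111556)(89700 − 83521)] = √[8156 × 6179] = 7099.0087
r = -634 / 7099.0087 ≈ -0.0893

-0.0893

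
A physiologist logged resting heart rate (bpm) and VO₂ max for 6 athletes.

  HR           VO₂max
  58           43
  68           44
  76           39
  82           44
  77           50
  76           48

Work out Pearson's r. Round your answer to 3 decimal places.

n = 6, Σx = 437, Σy = 268, Σx² = 32193, Σy² = 12046, Σxy = 19556
nΣxy − ΣxΣy = 117336 − 117116 = 220
nΣx² − (Σx)² = 193158 − 190969 = 2189; nΣy² − (Σy)² = 72276 − 71824 = 452
r = 220 / √(2189 × 452) = 220 / 994.7000 ≈ 0.221

0.221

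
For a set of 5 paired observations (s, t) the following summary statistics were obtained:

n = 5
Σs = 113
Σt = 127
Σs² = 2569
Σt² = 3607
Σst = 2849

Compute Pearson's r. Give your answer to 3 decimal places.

-0.279

r = (nΣst − ΣsΣt) / √[(nΣs² − (Σs)²)(nΣt² − (Σt)²)]
Numerator: 5×2849 − 113×127 = -106
Denominator: √[(12845 − 12769)(18035 − 16129)] = √[76 × 1906] = 380.5995
r = -106 / 380.5995 ≈ -0.279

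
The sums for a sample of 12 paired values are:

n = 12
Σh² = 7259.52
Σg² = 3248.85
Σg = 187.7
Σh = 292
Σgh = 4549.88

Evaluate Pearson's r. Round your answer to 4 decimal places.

r = (nΣgh − ΣgΣh) / √[(nΣg² − (Σg)²)(nΣh² − (Σh)²)]
Numerator: 12×4549.88 − 187.7×292 = -209.84
Denominator: √[(38986.2 − 35231.29)(87114.24 − 85264)] = √[3754.91 × 1850.24] = 2635.8082
r = -209.84 / 2635.8082 ≈ -0.0796

-0.0796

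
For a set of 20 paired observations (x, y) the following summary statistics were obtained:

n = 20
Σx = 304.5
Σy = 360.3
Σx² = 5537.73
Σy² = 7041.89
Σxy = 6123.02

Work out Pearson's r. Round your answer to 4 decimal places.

r = (nΣxy − ΣxΣy) / √[(nΣx² − (Σx)²)(nΣy² − (Σy)²)]
Numerator: 20×6123.02 − 304.5×360.3 = 12749.05
Denominator: √[(110754.6 − 92720.25)(140837.8 − 129816.09)] = √[18034.35 × 11021.71] = 14098.5593
r = 12749.05 / 14098.5593 ≈ 0.9043

0.9043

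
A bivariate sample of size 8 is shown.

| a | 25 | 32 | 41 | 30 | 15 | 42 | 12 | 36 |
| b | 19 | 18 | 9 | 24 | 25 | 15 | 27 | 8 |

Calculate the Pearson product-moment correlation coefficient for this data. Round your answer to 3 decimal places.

-0.835

n = 8, Σa = 233, Σb = 145, Σa² = 7659, Σb² = 2985, Σab = 3757
nΣab − ΣaΣb = 30056 − 33785 = -3729
nΣa² − (Σa)² = 61272 − 54289 = 6983; nΣb² − (Σb)² = 23880 − 21025 = 2855
r = -3729 / √(6983 × 2855) = -3729 / 4465.0269 ≈ -0.835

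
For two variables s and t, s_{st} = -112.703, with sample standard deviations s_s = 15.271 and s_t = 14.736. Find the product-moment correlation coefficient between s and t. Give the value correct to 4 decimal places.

r = Cov(s,t) / (s_s · s_t) = -112.703 / (15.271 × 14.736)
  = -112.703 / 225.0335 ≈ -0.5008

-0.5008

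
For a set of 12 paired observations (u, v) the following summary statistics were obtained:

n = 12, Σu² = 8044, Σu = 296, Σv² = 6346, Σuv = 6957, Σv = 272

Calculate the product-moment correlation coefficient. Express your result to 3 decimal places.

r = (nΣuv − ΣuΣv) / √[(nΣu² − (Σu)²)(nΣv² − (Σv)²)]
Numerator: 12×6957 − 296×272 = 2972
Denominator: √[(96528 − 87616)(76152 − 73984)] = √[8912 × 2168] = 4395.5905
r = 2972 / 4395.5905 ≈ 0.676

0.676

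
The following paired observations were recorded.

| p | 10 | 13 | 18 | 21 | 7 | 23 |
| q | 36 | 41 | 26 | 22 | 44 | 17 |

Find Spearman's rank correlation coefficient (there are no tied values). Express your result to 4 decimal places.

Rank p: 2, 3, 4, 5, 1, 6
Rank q: 4, 5, 3, 2, 6, 1
d = rank(p) − rank(q): -2, -2, 1, 3, -5, 5; Σd² = 68
ρ = 1 − 6Σd² / [n(n²−1)] = 1 − 6×68 / (6×35) = 1 − 408/210 ≈ -0.9429

-0.9429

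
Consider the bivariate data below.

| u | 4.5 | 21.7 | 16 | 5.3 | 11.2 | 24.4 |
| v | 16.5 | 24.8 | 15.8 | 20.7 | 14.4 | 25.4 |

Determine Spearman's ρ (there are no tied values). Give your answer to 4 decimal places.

0.5429

Rank u: 1, 5, 4, 2, 3, 6
Rank v: 3, 5, 2, 4, 1, 6
d = rank(u) − rank(v): -2, 0, 2, -2, 2, 0; Σd² = 16
ρ = 1 − 6Σd² / [n(n²−1)] = 1 − 6×16 / (6×35) = 1 − 96/210 ≈ 0.5429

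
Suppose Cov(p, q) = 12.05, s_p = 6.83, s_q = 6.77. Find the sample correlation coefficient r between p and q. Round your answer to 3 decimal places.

0.261

r = Cov(p,q) / (s_p · s_q) = 12.05 / (6.83 × 6.77)
  = 12.05 / 46.2391 ≈ 0.261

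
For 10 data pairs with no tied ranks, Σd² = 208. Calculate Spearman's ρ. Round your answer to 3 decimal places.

ρ = 1 − 6Σd² / [n(n²−1)] = 1 − 6×208 / (10×99)
  = 1 − 1248/990 = 1 − 1.2606 ≈ -0.261

-0.261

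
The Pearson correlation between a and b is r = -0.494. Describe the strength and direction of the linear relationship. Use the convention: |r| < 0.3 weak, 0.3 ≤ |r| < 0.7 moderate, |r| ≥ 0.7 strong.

r = -0.494 < 0 so the relationship is negative.
|r| = 0.494, which falls in the moderate range.

moderate negative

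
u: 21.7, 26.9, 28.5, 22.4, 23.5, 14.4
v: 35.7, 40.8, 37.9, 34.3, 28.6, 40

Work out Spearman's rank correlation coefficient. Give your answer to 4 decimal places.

0.0857

Rank u: 2, 5, 6, 3, 4, 1
Rank v: 3, 6, 4, 2, 1, 5
d = rank(u) − rank(v): -1, -1, 2, 1, 3, -4; Σd² = 32
ρ = 1 − 6Σd² / [n(n²−1)] = 1 − 6×32 / (6×35) = 1 − 192/210 ≈ 0.0857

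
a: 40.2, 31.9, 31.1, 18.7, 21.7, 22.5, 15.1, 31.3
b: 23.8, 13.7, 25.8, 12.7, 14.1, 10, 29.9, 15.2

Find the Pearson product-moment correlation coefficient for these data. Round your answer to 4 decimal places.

n = 8, Σa = 212.5, Σb = 145.2, Σa² = 6135.39, Σb² = 3004.92, Σab = 3891.88
nΣab − ΣaΣb = 31135.04 − 30855 = 280.04
nΣa² − (Σa)² = 49083.12 − 45156.25 = 3926.87; nΣb² − (Σb)² = 24039.36 − 21083.04 = 2956.32
r = 280.04 / √(3926.87 × 2956.32) = 280.04 / 3407.2106 ≈ 0.0822

0.0822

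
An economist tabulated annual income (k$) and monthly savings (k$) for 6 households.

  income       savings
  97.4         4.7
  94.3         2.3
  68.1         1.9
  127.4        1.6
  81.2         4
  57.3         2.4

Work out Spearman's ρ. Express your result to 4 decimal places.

Rank income: 5, 4, 2, 6, 3, 1
Rank savings: 6, 3, 2, 1, 5, 4
d = rank(income) − rank(savings): -1, 1, 0, 5, -2, -3; Σd² = 40
ρ = 1 − 6Σd² / [n(n²−1)] = 1 − 6×40 / (6×35) = 1 − 240/210 ≈ -0.1429

-0.1429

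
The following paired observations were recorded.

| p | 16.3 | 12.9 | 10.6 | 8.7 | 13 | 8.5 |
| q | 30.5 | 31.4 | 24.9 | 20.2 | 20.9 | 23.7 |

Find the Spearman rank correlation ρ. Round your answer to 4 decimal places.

0.4286

Rank p: 6, 4, 3, 2, 5, 1
Rank q: 5, 6, 4, 1, 2, 3
d = rank(p) − rank(q): 1, -2, -1, 1, 3, -2; Σd² = 20
ρ = 1 − 6Σd² / [n(n²−1)] = 1 − 6×20 / (6×35) = 1 − 120/210 ≈ 0.4286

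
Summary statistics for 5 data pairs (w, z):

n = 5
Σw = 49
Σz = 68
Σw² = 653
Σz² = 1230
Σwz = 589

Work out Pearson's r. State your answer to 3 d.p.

-0.337

r = (nΣwz − ΣwΣz) / √[(nΣw² − (Σw)²)(nΣz² − (Σz)²)]
Numerator: 5×589 − 49×68 = -387
Denominator: √[(3265 − 2401)(6150 − 4624)] = √[864 × 1526] = 1148.2439
r = -387 / 1148.2439 ≈ -0.337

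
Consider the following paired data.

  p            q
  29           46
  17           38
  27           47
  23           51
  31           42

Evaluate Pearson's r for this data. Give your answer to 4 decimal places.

0.3118

n = 5, Σp = 127, Σq = 224, Σp² = 3349, Σq² = 10134, Σpq = 5724
nΣpq − ΣpΣq = 28620 − 28448 = 172
nΣp² − (Σp)² = 16745 − 16129 = 616; nΣq² − (Σq)² = 50670 − 50176 = 494
r = 172 / √(616 × 494) = 172 / 551.6376 ≈ 0.3118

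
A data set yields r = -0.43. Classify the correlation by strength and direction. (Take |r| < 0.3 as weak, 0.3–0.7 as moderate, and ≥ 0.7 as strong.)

moderate negative

r = -0.43 < 0 so the relationship is negative.
|r| = 0.43, which falls in the moderate range.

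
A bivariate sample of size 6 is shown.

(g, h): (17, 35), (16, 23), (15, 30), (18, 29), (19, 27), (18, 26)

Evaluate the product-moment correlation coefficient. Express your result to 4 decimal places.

-0.0777

n = 6, Σg = 103, Σh = 170, Σg² = 1779, Σh² = 4900, Σgh = 2916
nΣgh − ΣgΣh = 17496 − 17510 = -14
nΣg² − (Σg)² = 10674 − 10609 = 65; nΣh² − (Σh)² = 29400 − 28900 = 500
r = -14 / √(65 × 500) = -14 / 180.2776 ≈ -0.0777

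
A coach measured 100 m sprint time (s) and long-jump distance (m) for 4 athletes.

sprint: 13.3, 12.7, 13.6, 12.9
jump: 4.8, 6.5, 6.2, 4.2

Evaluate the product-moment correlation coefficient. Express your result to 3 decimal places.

n = 4, Σx = 52.5, Σy = 21.7, Σx² = 689.55, Σy² = 121.37, Σxy = 284.89
nΣxy − ΣxΣy = 1139.56 − 1139.25 = 0.31
nΣx² − (Σx)² = 2758.2 − 2756.25 = 1.95; nΣy² − (Σy)² = 485.48 − 470.89 = 14.59
r = 0.31 / √(1.95 × 14.59) = 0.31 / 5.3339 ≈ 0.058

0.058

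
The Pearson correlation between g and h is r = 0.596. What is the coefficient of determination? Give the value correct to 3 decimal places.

r² = (0.596)² = 0.355

0.355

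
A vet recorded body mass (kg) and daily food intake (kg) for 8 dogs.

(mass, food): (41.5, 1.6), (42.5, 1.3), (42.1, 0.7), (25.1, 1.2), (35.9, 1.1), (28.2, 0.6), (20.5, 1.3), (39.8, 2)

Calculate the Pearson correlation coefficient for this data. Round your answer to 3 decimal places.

0.229

n = 8, Σx = 275.6, Σy = 9.8, Σx² = 10019.26, Σy² = 13.44, Σxy = 343.9
nΣxy − ΣxΣy = 2751.2 − 2700.88 = 50.32
nΣx² − (Σx)² = 80154.08 − 75955.36 = 4198.72; nΣy² − (Σy)² = 107.52 − 96.04 = 11.48
r = 50.32 / √(4198.72 × 11.48) = 50.32 / 219.5480 ≈ 0.229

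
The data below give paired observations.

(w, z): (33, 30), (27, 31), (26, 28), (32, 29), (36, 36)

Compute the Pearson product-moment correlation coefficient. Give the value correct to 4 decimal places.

0.6830

n = 5, Σw = 154, Σz = 154, Σw² = 4814, Σz² = 4782, Σwz = 4779
nΣwz − ΣwΣz = 23895 − 23716 = 179
nΣw² − (Σw)² = 24070 − 23716 = 354; nΣz² − (Σz)² = 23910 − 23716 = 194
r = 179 / √(354 × 194) = 179 / 262.0611 ≈ 0.6830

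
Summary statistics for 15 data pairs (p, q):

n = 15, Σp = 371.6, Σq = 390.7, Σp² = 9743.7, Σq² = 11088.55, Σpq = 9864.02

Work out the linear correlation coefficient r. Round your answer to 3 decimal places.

0.264

r = (nΣpq − ΣpΣq) / √[(nΣp² − (Σp)²)(nΣq² − (Σq)²)]
Numerator: 15×9864.02 − 371.6×390.7 = 2776.18
Denominator: √[(146155.5 − 138086.56)(166328.25 − 152646.49)] = √[8068.94 × 13681.76] = 10507.0120
r = 2776.18 / 10507.0120 ≈ 0.264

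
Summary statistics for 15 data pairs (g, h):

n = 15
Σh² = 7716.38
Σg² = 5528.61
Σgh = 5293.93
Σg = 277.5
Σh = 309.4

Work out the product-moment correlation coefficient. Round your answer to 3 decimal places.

-0.592

r = (nΣgh − ΣgΣh) / √[(nΣg² − (Σg)²)(nΣh² − (Σh)²)]
Numerator: 15×5293.93 − 277.5×309.4 = -6449.55
Denominator: √[(82929.15 − 77006.25)(115745.7 − 95728.36)] = √[5922.9 × 20017.34] = 10888.5584
r = -6449.55 / 10888.5584 ≈ -0.592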